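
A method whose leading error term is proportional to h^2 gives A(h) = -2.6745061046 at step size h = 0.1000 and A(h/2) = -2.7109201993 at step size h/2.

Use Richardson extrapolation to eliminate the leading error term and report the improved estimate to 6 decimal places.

r = 2: numerator weight 4, denominator 3.
A(h/2) − A(h) = -2.7109201993 − (-2.6745061046) = -0.0364140947
Divide by 2^2 − 1 = 3: (-0.0364140947)/3 = -0.0121380316
R = -2.7109201993 − 0.0121380316 = -2.7230582309
Shift from A(h/2): −0.0121380316.

-2.723058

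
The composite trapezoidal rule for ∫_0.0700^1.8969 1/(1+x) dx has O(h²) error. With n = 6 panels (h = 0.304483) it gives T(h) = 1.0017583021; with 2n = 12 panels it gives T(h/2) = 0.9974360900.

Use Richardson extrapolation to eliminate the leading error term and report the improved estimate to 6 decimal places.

0.995995

With r = 2 the leading error scales as h^2, so the weight is 2^2 = 4.
4*0.9974360900 = 3.9897443600; subtract 1.0017583021 → 2.9879860579
Extrapolated: 2.9879860579 / 3 = 0.9959953526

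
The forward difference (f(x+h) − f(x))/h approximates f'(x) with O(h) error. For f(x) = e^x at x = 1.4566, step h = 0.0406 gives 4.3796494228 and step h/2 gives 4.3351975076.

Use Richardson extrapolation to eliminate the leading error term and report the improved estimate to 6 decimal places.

4.290746

r = 1: numerator weight 2, denominator 1.
Top: 2(4.3351975076) − (4.3796494228) = 4.2907455924
Extrapolated: 4.2907455924 / 1 = 4.2907455924
Shift from A(h/2): −0.0444519152.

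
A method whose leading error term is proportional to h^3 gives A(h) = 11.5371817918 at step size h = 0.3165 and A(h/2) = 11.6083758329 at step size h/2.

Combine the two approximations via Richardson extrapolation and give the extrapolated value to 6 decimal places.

Error is O(h^3); halving h shrinks it by 2^3 = 8.
Weighted: 92.8670066632 − 11.5371817918 = 81.3298248714
81.3298248714 ÷ 7 = 11.6185464102
Gap between inputs: 7.119e-02; correction applied: +0.0101705773.

11.618546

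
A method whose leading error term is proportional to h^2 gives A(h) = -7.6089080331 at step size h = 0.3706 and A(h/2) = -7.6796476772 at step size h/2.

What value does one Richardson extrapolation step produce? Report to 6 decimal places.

Order 2 gives 2^r = 4 and 2^r − 1 = 3.
Difference of the inputs: -7.6796476772 − (-7.6089080331) = -0.0707396441
Divide by 2^2 − 1 = 3: (-0.0707396441)/3 = -0.0235798814
R = -7.6796476772 − 0.0235798814 = -7.7032275586

-7.703228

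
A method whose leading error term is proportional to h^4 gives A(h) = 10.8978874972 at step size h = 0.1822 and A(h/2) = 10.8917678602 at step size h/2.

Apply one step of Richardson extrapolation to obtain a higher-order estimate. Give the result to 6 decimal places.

10.891360

r = 4, so 2^r = 16.
Numerator 16*A(h/2) − A(h) = 16*10.8917678602 − 10.8978874972 = 163.3703982660
Divide by 2^4 − 1 = 15.
So the Richardson estimate is 10.8913598844.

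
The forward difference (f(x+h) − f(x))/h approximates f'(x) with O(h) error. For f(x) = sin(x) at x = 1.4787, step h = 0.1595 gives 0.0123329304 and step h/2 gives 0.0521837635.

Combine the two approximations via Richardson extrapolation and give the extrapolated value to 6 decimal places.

The method has order 1: 2^1 = 2.
2*0.0521837635 = 0.1043675270; 0.1043675270 − 0.0123329304 = 0.0920345966
Denominator 2 − 1 = 1.
R = 0.0920345966/1 = 0.0920345966
Correction |R − A(h/2)| = 3.985e-02; gap |A(h/2) − A(h)| = 3.985e-02.

0.092035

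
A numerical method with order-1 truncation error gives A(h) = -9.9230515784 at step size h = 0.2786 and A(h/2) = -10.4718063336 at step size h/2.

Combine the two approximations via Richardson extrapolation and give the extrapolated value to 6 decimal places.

r = 1, so 2^r = 2.
Numerator 2·A(h/2) − A(h) = 2·(-10.4718063336) − (-9.9230515784) = -11.0205610888
Extrapolated: (-11.0205610888) / 1 = -11.0205610888

-11.020561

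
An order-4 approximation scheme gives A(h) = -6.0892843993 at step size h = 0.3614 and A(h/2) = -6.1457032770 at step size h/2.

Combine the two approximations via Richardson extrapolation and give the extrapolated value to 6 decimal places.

-6.149465

Leading term ∝ h^4; use weight 16 = 2^4.
16*(-6.1457032770) = -98.3312524320; (-98.3312524320) − (-6.0892843993) = -92.2419680327
Divide by 2^4 − 1 = 15.
(-92.2419680327) ÷ 15 = -6.1494645355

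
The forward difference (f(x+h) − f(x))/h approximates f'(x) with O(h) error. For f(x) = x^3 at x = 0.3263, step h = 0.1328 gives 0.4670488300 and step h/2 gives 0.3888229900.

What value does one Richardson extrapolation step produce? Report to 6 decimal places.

0.310597

The method has order 1: 2^1 = 2.
Numerator 2 × A(h/2) − A(h) = 2 × 0.3888229900 − 0.4670488300 = 0.3105971500
0.3105971500 ÷ 1 = 0.3105971500
Gap between inputs: 7.823e-02; correction applied: −0.0782258400.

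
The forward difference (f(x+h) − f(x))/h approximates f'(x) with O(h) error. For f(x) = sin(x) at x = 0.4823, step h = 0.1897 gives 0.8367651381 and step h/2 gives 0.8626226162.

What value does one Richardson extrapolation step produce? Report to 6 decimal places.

0.888480

Method order is 1; weight 2^1 = 2.
2·0.8626226162 = 1.7252452324; subtract 0.8367651381 → 0.8884800943
Extrapolated: 0.8884800943 / 1 = 0.8884800943
Gap between inputs: 2.586e-02; correction applied: +0.0258574781.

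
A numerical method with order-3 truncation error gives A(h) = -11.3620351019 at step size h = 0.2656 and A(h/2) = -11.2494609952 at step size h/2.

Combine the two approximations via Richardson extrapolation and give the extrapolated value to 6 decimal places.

-11.233379

The method has order 3: 2^3 = 8.
Top: 8(-11.2494609952) − (-11.3620351019) = -78.6336528597
(8 × (-11.2494609952) − (-11.3620351019))/(8 − 1) = -11.2333789800
Correction |R − A(h/2)| = 1.608e-02; gap |A(h/2) − A(h)| = 1.126e-01.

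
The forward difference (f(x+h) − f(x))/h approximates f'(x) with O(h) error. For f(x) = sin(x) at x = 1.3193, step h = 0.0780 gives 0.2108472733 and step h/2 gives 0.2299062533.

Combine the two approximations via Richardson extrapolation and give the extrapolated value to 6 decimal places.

Order 1 gives 2^r = 2 and 2^r − 1 = 1.
Difference of the inputs: 0.2299062533 − 0.2108472733 = 0.0190589800
Correction (A(h/2) − A(h))/(2 − 1) = 0.0190589800/1 = 0.0190589800
R = 0.2299062533 + 0.0190589800 = 0.2489652333
Gap between inputs: 1.906e-02; correction applied: +0.0190589800.

0.248965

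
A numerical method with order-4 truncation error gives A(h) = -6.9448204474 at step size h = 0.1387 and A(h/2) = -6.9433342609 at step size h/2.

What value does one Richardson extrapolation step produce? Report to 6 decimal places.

r = 4, so 2^r = 16.
2^4·A(h/2) = -111.0933481744; minus A(h) gives -104.1485277270.
(-104.1485277270) ÷ 15 = -6.9432351818
Shift from A(h/2): +0.0000990791.

-6.943235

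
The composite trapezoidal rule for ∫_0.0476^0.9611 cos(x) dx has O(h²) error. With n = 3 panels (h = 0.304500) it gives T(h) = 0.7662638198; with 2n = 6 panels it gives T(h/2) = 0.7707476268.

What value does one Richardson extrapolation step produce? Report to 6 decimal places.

r = 2, so 2^r = 4.
Numerator 4·A(h/2) − A(h) = 4·0.7707476268 − 0.7662638198 = 2.3167266874
Extrapolated: 2.3167266874 / 3 = 0.7722422291

0.772242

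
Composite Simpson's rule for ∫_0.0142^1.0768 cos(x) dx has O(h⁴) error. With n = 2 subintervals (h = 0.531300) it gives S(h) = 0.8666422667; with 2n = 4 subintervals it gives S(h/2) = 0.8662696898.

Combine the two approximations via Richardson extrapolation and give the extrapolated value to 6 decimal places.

0.866245

r = 4, so 2^r = 16.
Weighted: 13.8603150368 − 0.8666422667 = 12.9936727701
Denominator 16 − 1 = 15.
(16 × 0.8662696898 − 0.8666422667)/(16 − 1) = 0.8662448513
Shift from A(h/2): −0.0000248385.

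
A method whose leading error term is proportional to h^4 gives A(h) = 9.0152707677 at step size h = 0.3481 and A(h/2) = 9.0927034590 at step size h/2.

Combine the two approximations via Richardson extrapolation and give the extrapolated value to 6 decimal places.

9.097866

Error is O(h^4); halving h shrinks it by 2^4 = 16.
16*9.0927034590 = 145.4832553440; 145.4832553440 − 9.0152707677 = 136.4679845763
(16*9.0927034590 − 9.0152707677)/(16 − 1) = 9.0978656384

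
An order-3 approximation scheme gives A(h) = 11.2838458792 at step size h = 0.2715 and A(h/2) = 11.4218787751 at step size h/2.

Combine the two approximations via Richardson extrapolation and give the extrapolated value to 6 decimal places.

The method has order 3: 2^3 = 8.
Difference of the inputs: 11.4218787751 − 11.2838458792 = 0.1380328959
Divide by 2^3 − 1 = 7: 0.1380328959/7 = 0.0197189851
R = A(h/2) + (A(h/2) − A(h))/7 = 11.4218787751 + 0.0197189851 = 11.4415977602

11.441598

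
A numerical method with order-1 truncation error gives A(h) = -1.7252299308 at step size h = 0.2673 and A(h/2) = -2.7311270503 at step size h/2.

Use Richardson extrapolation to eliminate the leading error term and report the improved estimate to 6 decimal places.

Method order is 1; weight 2^1 = 2.
2*(-2.7311270503) = -5.4622541006; (-5.4622541006) − (-1.7252299308) = -3.7370241698
Divide by 2^1 − 1 = 1.
Extrapolated: (-3.7370241698) / 1 = -3.7370241698
Gap between inputs: 1.006e+00; correction applied: −1.0058971195.

-3.737024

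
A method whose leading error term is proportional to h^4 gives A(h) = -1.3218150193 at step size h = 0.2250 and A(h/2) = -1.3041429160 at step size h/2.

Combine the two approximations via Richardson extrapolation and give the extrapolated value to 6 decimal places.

r = 4: numerator weight 16, denominator 15.
Difference of the inputs: -1.3041429160 − (-1.3218150193) = 0.0176721033
Divide by 2^4 − 1 = 15: 0.0176721033/15 = 0.0011781402
R = -1.3041429160 + 0.0011781402 = -1.3029647758

-1.302965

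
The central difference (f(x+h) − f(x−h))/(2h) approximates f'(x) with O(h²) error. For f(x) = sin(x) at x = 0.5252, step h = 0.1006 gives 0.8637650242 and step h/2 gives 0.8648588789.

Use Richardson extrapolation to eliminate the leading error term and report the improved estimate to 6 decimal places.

0.865223

Leading term ∝ h^2; use weight 4 = 2^2.
4·0.8648588789 = 3.4594355156; 3.4594355156 − 0.8637650242 = 2.5956704914
2.5956704914 ÷ 3 = 0.8652234971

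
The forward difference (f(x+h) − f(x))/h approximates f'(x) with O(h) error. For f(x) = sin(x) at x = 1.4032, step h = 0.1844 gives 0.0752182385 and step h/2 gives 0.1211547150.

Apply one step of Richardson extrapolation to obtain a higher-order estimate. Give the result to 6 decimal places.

Method order is 1; weight 2^1 = 2.
Top: 2(0.1211547150) − (0.0752182385) = 0.1670911915
0.1670911915 ÷ 1 = 0.1670911915

0.167091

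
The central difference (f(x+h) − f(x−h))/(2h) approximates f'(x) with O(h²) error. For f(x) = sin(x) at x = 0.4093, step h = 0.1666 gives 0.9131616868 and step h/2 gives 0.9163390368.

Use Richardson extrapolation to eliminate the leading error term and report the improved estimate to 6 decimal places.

Error is O(h^2); halving h shrinks it by 2^2 = 4.
4×0.9163390368 − 0.9131616868 = 2.7521944604
Divide by 2^2 − 1 = 3.
Extrapolated: 2.7521944604 / 3 = 0.9173981535

0.917398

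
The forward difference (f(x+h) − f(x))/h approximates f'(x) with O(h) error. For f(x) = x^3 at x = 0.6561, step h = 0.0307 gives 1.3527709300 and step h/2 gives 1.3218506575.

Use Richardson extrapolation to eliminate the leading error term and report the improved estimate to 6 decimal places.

1.290930

The method has order 1: 2^1 = 2.
A(h/2) − A(h) = 1.3218506575 − 1.3527709300 = -0.0309202725
Divide by 2^1 − 1 = 1: (-0.0309202725)/1 = -0.0309202725
R = 1.3218506575 − 0.0309202725 = 1.2909303850
Gap between inputs: 3.092e-02; correction applied: −0.0309202725.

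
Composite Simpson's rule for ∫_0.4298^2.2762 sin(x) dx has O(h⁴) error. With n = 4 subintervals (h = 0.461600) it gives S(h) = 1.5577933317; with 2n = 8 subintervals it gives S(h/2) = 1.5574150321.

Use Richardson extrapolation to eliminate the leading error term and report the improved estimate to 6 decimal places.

Order 4 gives 2^r = 16 and 2^r − 1 = 15.
Weighted: 24.9186405136 − 1.5577933317 = 23.3608471819
Extrapolated: 23.3608471819 / 15 = 1.5573898121
Shift from A(h/2): −0.0000252200.

1.557390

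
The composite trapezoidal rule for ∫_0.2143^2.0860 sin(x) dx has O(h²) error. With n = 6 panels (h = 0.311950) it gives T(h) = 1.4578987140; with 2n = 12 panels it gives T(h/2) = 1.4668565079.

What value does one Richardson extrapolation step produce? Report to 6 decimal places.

1.469842

Error is O(h^2); halving h shrinks it by 2^2 = 4.
4×1.4668565079 = 5.8674260316; 5.8674260316 − 1.4578987140 = 4.4095273176
Divide by 2^2 − 1 = 3.
Result: 1.4698424392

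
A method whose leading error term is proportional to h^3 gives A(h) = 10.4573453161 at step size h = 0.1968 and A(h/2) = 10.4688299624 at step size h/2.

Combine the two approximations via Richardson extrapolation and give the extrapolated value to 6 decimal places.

The method has order 3: 2^3 = 8.
Top: 8(10.4688299624) − (10.4573453161) = 73.2932943831
Denominator 8 − 1 = 7.
Extrapolated: 73.2932943831 / 7 = 10.4704706262

10.470471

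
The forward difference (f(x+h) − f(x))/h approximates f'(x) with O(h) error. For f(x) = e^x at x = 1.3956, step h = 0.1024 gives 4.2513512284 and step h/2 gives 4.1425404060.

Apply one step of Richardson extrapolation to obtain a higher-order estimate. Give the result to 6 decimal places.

r = 1, so 2^r = 2.
2·4.1425404060 = 8.2850808120; subtract 4.2513512284 → 4.0337295836
Divide by 2^1 − 1 = 1.
Result: 4.0337295836

4.033730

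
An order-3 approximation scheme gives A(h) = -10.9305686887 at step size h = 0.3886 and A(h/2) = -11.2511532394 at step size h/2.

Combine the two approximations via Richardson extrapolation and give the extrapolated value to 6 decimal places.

-11.296951

Leading term ∝ h^3; use weight 8 = 2^3.
8*(-11.2511532394) = -90.0092259152; (-90.0092259152) − (-10.9305686887) = -79.0786572265
Divide by 2^3 − 1 = 7.
(8*(-11.2511532394) − (-10.9305686887))/(8 − 1) = -11.2969510324
Correction |R − A(h/2)| = 4.580e-02; gap |A(h/2) − A(h)| = 3.206e-01.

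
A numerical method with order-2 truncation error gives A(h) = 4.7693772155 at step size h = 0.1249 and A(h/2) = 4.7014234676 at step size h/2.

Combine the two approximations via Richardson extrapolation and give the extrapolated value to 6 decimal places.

r = 2: numerator weight 4, denominator 3.
Difference of the inputs: 4.7014234676 − 4.7693772155 = -0.0679537479
Divide by 2^2 − 1 = 3: (-0.0679537479)/3 = -0.0226512493
R = A(h/2) + (A(h/2) − A(h))/3 = 4.7014234676 − 0.0226512493 = 4.6787722183

4.678772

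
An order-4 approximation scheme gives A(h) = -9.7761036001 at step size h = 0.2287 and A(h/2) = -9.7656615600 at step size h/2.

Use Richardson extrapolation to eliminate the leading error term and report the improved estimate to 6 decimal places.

-9.764965

Leading term ∝ h^4; use weight 16 = 2^4.
A(h/2) − A(h) = -9.7656615600 − (-9.7761036001) = 0.0104420401
Divide by 2^4 − 1 = 15: 0.0104420401/15 = 0.0006961360
R = A(h/2) + (A(h/2) − A(h))/15 = -9.7656615600 + 0.0006961360 = -9.7649654240
Shift from A(h/2): +0.0006961360.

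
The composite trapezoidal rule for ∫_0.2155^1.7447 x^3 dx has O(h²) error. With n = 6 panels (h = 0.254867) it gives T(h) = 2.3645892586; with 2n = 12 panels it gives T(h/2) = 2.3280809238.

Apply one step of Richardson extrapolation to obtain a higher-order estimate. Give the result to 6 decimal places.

r = 2: numerator weight 4, denominator 3.
4×2.3280809238 = 9.3123236952; subtract 2.3645892586 → 6.9477344366
Denominator 4 − 1 = 3.
Extrapolated: 6.9477344366 / 3 = 2.3159114789
Gap between inputs: 3.651e-02; correction applied: −0.0121694449.

2.315911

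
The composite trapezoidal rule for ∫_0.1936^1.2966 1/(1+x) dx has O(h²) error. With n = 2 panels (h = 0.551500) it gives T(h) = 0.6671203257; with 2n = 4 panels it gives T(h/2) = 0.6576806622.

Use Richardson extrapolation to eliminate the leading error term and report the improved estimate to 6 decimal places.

0.654534

Method order is 2; weight 2^2 = 4.
4 × 0.6576806622 = 2.6307226488; 2.6307226488 − 0.6671203257 = 1.9636023231
R = 1.9636023231/3 = 0.6545341077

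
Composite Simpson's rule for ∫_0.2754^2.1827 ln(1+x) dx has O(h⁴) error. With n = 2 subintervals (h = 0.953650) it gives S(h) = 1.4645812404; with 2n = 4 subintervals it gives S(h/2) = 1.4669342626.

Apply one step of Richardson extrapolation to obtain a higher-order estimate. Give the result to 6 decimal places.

1.467091

With r = 4 the leading error scales as h^4, so the weight is 2^4 = 16.
16×1.4669342626 = 23.4709482016; subtract 1.4645812404 → 22.0063669612
22.0063669612 ÷ 15 = 1.4670911307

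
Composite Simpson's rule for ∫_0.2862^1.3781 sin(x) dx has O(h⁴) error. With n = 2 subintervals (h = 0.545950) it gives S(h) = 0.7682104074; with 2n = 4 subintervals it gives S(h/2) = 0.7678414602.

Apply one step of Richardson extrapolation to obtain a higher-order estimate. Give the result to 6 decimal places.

0.767817

Order 4 gives 2^r = 16 and 2^r − 1 = 15.
Top: 16(0.7678414602) − (0.7682104074) = 11.5172529558
R = 11.5172529558/15 = 0.7678168637
Shift from A(h/2): −0.0000245965.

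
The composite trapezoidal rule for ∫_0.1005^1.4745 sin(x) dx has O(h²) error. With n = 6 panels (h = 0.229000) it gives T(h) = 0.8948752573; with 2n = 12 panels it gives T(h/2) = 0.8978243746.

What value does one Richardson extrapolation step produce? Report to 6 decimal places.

Method order is 2; weight 2^2 = 4.
4 × 0.8978243746 − 0.8948752573 = 2.6964222411
R = 2.6964222411/3 = 0.8988074137
Correction |R − A(h/2)| = 9.830e-04; gap |A(h/2) − A(h)| = 2.949e-03.

0.898807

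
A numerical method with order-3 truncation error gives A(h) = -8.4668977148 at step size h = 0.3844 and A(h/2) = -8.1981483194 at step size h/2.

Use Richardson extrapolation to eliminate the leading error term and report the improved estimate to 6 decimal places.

With r = 3 the leading error scales as h^3, so the weight is 2^3 = 8.
Top: 8(-8.1981483194) − (-8.4668977148) = -57.1182888404
(8 × (-8.1981483194) − (-8.4668977148))/(8 − 1) = -8.1597555486
Correction |R − A(h/2)| = 3.839e-02; gap |A(h/2) − A(h)| = 2.687e-01.

-8.159756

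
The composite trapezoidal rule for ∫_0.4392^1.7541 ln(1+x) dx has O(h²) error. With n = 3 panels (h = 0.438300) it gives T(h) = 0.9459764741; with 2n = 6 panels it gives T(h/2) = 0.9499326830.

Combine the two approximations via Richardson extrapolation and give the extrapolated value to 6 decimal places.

Leading term ∝ h^2; use weight 4 = 2^2.
4 × 0.9499326830 = 3.7997307320; 3.7997307320 − 0.9459764741 = 2.8537542579
Denominator 4 − 1 = 3.
(4 × 0.9499326830 − 0.9459764741)/(4 − 1) = 0.9512514193

0.951251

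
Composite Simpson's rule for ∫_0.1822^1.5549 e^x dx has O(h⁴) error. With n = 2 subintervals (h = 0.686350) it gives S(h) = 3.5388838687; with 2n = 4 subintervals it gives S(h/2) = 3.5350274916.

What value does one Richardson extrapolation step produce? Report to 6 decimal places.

3.534770

The method has order 4: 2^4 = 16.
16·3.5350274916 − 3.5388838687 = 53.0215559969
Denominator 16 − 1 = 15.
So the Richardson estimate is 3.5347703998.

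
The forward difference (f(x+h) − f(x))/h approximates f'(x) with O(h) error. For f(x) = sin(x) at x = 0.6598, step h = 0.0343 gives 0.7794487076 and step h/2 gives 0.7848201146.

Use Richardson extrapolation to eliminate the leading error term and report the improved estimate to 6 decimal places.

r = 1, so 2^r = 2.
2 × 0.7848201146 = 1.5696402292; subtract 0.7794487076 → 0.7901915216
Denominator 2 − 1 = 1.
R = 0.7901915216/1 = 0.7901915216
Correction |R − A(h/2)| = 5.371e-03; gap |A(h/2) − A(h)| = 5.371e-03.

0.790192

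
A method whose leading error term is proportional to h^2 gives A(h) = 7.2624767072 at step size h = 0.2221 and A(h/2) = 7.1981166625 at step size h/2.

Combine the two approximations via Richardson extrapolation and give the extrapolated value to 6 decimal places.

The method has order 2: 2^2 = 4.
A(h/2) − A(h) = 7.1981166625 − 7.2624767072 = -0.0643600447
Divide by 2^2 − 1 = 3: (-0.0643600447)/3 = -0.0214533482
R = A(h/2) + (A(h/2) − A(h))/3 = 7.1981166625 − 0.0214533482 = 7.1766633143

7.176663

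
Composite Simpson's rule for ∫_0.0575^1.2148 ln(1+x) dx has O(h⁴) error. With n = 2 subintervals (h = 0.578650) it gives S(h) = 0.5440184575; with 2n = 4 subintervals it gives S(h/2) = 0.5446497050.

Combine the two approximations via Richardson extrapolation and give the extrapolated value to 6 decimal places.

With r = 4 the leading error scales as h^4, so the weight is 2^4 = 16.
16*0.5446497050 − 0.5440184575 = 8.1703768225
Denominator 16 − 1 = 15.
Extrapolated: 8.1703768225 / 15 = 0.5446917882

0.544692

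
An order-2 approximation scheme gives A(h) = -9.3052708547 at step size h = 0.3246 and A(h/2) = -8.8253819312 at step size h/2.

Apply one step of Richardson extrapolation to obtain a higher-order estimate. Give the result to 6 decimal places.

r = 2, so 2^r = 4.
Numerator 4×A(h/2) − A(h) = 4×(-8.8253819312) − (-9.3052708547) = -25.9962568701
Extrapolated: (-25.9962568701) / 3 = -8.6654189567

-8.665419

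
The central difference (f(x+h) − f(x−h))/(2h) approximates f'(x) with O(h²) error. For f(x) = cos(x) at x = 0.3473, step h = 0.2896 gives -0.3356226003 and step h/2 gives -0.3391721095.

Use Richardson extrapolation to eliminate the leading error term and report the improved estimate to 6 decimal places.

-0.340355

r = 2: numerator weight 4, denominator 3.
Numerator 4*A(h/2) − A(h) = 4*(-0.3391721095) − (-0.3356226003) = -1.0210658377
Divide by 2^2 − 1 = 3.
R = (-1.0210658377)/3 = -0.3403552792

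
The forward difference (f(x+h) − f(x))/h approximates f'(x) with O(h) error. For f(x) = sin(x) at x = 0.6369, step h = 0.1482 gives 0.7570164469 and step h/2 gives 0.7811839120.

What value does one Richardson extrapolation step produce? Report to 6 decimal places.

0.805351

With r = 1 the leading error scales as h^1, so the weight is 2^1 = 2.
Difference of the inputs: 0.7811839120 − 0.7570164469 = 0.0241674651
Divide by 2^1 − 1 = 1: 0.0241674651/1 = 0.0241674651
R = A(h/2) + (A(h/2) − A(h))/1 = 0.7811839120 + 0.0241674651 = 0.8053513771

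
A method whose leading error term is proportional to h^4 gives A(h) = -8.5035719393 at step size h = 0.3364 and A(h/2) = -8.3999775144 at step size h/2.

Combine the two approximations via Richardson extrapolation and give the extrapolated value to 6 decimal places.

Order 4 gives 2^r = 16 and 2^r − 1 = 15.
Numerator 16 × A(h/2) − A(h) = 16 × (-8.3999775144) − (-8.5035719393) = -125.8960682911
Extrapolated: (-125.8960682911) / 15 = -8.3930712194
Shift from A(h/2): +0.0069062950.

-8.393071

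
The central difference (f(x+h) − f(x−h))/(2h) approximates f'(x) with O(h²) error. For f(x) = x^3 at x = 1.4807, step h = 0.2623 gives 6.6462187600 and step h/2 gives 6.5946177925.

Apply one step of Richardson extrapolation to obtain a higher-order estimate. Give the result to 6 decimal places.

6.577417

r = 2: numerator weight 4, denominator 3.
4 × 6.5946177925 − 6.6462187600 = 19.7322524100
R = 19.7322524100/3 = 6.5774174700
Shift from A(h/2): −0.0172003225.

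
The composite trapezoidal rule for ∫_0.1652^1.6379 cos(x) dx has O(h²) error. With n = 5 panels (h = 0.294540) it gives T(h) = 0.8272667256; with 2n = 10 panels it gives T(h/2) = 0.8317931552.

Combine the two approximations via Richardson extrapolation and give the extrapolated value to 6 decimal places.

The method has order 2: 2^2 = 4.
4·0.8317931552 = 3.3271726208; 3.3271726208 − 0.8272667256 = 2.4999058952
(4·0.8317931552 − 0.8272667256)/(4 − 1) = 0.8333019651
Correction |R − A(h/2)| = 1.509e-03; gap |A(h/2) − A(h)| = 4.526e-03.

0.833302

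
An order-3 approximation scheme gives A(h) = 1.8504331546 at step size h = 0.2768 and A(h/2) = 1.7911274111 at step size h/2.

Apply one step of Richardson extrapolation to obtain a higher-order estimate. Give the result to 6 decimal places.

r = 3: numerator weight 8, denominator 7.
Top: 8(1.7911274111) − (1.8504331546) = 12.4785861342
Denominator 8 − 1 = 7.
Extrapolated: 12.4785861342 / 7 = 1.7826551620

1.782655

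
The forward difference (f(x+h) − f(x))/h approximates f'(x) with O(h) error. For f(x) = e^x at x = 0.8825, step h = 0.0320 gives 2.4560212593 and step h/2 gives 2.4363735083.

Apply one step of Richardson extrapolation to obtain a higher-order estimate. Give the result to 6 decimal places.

Order 1 gives 2^r = 2 and 2^r − 1 = 1.
Weighted: 4.8727470166 − 2.4560212593 = 2.4167257573
R = 2.4167257573/1 = 2.4167257573
Correction |R − A(h/2)| = 1.965e-02; gap |A(h/2) − A(h)| = 1.965e-02.

2.416726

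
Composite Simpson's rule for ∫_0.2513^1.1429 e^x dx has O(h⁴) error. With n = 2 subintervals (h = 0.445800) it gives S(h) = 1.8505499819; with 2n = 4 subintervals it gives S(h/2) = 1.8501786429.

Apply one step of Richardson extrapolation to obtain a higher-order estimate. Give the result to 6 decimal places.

Method order is 4; weight 2^4 = 16.
16·1.8501786429 = 29.6028582864; subtract 1.8505499819 → 27.7523083045
Divide by 2^4 − 1 = 15.
Extrapolated: 27.7523083045 / 15 = 1.8501538870

1.850154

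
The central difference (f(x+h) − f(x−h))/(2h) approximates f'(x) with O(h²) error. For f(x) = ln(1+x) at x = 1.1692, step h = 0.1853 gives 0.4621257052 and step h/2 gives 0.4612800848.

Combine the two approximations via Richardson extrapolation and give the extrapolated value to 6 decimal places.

With r = 2 the leading error scales as h^2, so the weight is 2^2 = 4.
Top: 4(0.4612800848) − (0.4621257052) = 1.3829946340
Divide by 2^2 − 1 = 3.
So the Richardson estimate is 0.4609982113.
Gap between inputs: 8.456e-04; correction applied: −0.0002818735.

0.460998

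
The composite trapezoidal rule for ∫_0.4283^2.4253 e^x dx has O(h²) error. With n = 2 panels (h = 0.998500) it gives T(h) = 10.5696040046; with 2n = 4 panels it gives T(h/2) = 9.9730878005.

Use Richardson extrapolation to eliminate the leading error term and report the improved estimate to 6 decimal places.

With r = 2 the leading error scales as h^2, so the weight is 2^2 = 4.
Weighted: 39.8923512020 − 10.5696040046 = 29.3227471974
(4*9.9730878005 − 10.5696040046)/(4 − 1) = 9.7742490658
Correction |R − A(h/2)| = 1.988e-01; gap |A(h/2) − A(h)| = 5.965e-01.

9.774249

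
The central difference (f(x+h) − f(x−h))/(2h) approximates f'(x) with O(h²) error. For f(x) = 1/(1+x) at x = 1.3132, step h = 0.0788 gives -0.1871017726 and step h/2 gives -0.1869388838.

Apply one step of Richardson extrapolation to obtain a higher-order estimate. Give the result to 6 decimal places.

Error is O(h^2); halving h shrinks it by 2^2 = 4.
Difference of the inputs: -0.1869388838 − (-0.1871017726) = 0.0001628888
Divide by 2^2 − 1 = 3: 0.0001628888/3 = 0.0000542963
R = -0.1869388838 + 0.0000542963 = -0.1868845875

-0.186885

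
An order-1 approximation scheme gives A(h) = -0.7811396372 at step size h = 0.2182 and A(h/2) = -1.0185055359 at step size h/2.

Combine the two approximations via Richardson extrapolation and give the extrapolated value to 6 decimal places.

Method order is 1; weight 2^1 = 2.
2*(-1.0185055359) = -2.0370110718; (-2.0370110718) − (-0.7811396372) = -1.2558714346
(2*(-1.0185055359) − (-0.7811396372))/(2 − 1) = -1.2558714346
Shift from A(h/2): −0.2373658987.

-1.255871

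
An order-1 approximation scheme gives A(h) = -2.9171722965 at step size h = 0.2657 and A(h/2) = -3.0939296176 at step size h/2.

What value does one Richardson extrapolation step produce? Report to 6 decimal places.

Leading term ∝ h^1; use weight 2 = 2^1.
2^1×A(h/2) = -6.1878592352; minus A(h) gives -3.2706869387.
Divide by 2^1 − 1 = 1.
So the Richardson estimate is -3.2706869387.

-3.270687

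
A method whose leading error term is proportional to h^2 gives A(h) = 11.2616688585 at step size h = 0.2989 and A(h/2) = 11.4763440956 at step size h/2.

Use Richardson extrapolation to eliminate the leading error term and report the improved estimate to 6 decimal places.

11.547903

Error is O(h^2); halving h shrinks it by 2^2 = 4.
2^2 × A(h/2) = 45.9053763824; minus A(h) gives 34.6437075239.
Denominator 4 − 1 = 3.
Result: 11.5479025080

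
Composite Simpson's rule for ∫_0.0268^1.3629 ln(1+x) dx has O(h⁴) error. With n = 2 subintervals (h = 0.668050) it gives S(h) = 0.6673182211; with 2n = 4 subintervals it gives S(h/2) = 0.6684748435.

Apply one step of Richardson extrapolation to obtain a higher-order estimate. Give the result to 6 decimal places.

Order 4 gives 2^r = 16 and 2^r − 1 = 15.
A(h/2) − A(h) = 0.6684748435 − 0.6673182211 = 0.0011566224
Divide by 2^4 − 1 = 15: 0.0011566224/15 = 0.0000771082
R = 0.6684748435 + 0.0000771082 = 0.6685519517
Shift from A(h/2): +0.0000771082.

0.668552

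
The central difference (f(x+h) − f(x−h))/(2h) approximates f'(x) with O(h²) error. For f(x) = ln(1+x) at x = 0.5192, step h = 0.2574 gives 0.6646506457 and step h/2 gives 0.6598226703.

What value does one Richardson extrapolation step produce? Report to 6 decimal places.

0.658213

r = 2: numerator weight 4, denominator 3.
Weighted: 2.6392906812 − 0.6646506457 = 1.9746400355
Divide by 2^2 − 1 = 3.
Result: 0.6582133452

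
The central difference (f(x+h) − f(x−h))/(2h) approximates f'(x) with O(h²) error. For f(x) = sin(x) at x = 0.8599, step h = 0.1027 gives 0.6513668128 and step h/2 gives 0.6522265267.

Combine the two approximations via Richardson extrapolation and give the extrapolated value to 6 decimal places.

Error is O(h^2); halving h shrinks it by 2^2 = 4.
Numerator 4 × A(h/2) − A(h) = 4 × 0.6522265267 − 0.6513668128 = 1.9575392940
(4 × 0.6522265267 − 0.6513668128)/(4 − 1) = 0.6525130980
Correction |R − A(h/2)| = 2.866e-04; gap |A(h/2) − A(h)| = 8.597e-04.

0.652513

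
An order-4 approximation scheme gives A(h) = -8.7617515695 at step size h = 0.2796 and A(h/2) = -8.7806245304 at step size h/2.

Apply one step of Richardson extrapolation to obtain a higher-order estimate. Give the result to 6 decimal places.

Leading term ∝ h^4; use weight 16 = 2^4.
16*(-8.7806245304) − (-8.7617515695) = -131.7282409169
R = (-131.7282409169)/15 = -8.7818827278

-8.781883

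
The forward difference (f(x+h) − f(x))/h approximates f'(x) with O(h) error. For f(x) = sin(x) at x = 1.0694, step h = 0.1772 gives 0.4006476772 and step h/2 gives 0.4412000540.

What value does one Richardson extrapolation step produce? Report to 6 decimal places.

r = 1, so 2^r = 2.
A(h/2) − A(h) = 0.4412000540 − 0.4006476772 = 0.0405523768
Correction (A(h/2) − A(h))/(2 − 1) = 0.0405523768/1 = 0.0405523768
R = 0.4412000540 + 0.0405523768 = 0.4817524308
Gap between inputs: 4.055e-02; correction applied: +0.0405523768.

0.481752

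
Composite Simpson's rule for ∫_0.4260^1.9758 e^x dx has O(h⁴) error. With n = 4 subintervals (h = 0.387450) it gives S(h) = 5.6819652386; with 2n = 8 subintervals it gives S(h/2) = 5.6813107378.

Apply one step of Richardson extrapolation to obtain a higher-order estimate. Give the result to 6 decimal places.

5.681267

With r = 4 the leading error scales as h^4, so the weight is 2^4 = 16.
2^4·A(h/2) = 90.9009718048; minus A(h) gives 85.2190065662.
Denominator 16 − 1 = 15.
So the Richardson estimate is 5.6812671044.
Gap between inputs: 6.545e-04; correction applied: −0.0000436334.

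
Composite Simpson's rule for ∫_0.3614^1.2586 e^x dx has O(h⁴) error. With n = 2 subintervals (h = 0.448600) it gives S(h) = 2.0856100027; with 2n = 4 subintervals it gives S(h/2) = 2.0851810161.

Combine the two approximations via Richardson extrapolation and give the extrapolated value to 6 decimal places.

2.085152

With r = 4 the leading error scales as h^4, so the weight is 2^4 = 16.
Weighted: 33.3628962576 − 2.0856100027 = 31.2772862549
Divide by 2^4 − 1 = 15.
Result: 2.0851524170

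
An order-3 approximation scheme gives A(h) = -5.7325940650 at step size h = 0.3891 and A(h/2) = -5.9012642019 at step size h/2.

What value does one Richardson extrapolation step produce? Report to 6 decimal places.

-5.925360

r = 3, so 2^r = 8.
8 × (-5.9012642019) − (-5.7325940650) = -41.4775195502
Divide by 2^3 − 1 = 7.
(-41.4775195502) ÷ 7 = -5.9253599357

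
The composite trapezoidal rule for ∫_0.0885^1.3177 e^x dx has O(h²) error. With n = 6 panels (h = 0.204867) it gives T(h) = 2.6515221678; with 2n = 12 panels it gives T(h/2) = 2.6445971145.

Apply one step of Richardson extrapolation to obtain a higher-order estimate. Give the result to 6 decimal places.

Error is O(h^2); halving h shrinks it by 2^2 = 4.
Top: 4(2.6445971145) − (2.6515221678) = 7.9268662902
R = 7.9268662902/3 = 2.6422887634
Gap between inputs: 6.925e-03; correction applied: −0.0023083511.

2.642289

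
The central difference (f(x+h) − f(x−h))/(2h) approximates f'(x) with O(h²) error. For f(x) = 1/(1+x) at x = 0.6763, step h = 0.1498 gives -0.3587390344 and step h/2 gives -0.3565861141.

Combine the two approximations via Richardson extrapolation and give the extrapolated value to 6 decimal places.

With r = 2 the leading error scales as h^2, so the weight is 2^2 = 4.
Top: 4(-0.3565861141) − (-0.3587390344) = -1.0676054220
Divide by 2^2 − 1 = 3.
(-1.0676054220) ÷ 3 = -0.3558684740

-0.355868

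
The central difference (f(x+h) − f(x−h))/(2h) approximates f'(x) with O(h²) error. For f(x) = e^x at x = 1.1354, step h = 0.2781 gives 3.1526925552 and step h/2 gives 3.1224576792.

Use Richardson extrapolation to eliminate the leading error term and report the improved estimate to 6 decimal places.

3.112379

r = 2: numerator weight 4, denominator 3.
Numerator 4·A(h/2) − A(h) = 4·3.1224576792 − 3.1526925552 = 9.3371381616
Denominator 4 − 1 = 3.
So the Richardson estimate is 3.1123793872.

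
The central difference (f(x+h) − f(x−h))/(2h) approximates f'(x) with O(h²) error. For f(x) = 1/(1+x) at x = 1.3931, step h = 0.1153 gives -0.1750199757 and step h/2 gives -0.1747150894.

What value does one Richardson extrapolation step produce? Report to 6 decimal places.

Method order is 2; weight 2^2 = 4.
4×(-0.1747150894) − (-0.1750199757) = -0.5238403819
Denominator 4 − 1 = 3.
Extrapolated: (-0.5238403819) / 3 = -0.1746134606

-0.174613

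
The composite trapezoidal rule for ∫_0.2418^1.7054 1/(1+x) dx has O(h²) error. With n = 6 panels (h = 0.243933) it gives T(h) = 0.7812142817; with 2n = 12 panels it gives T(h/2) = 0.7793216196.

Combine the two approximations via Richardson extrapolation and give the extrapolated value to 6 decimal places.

0.778691

Method order is 2; weight 2^2 = 4.
Weighted: 3.1172864784 − 0.7812142817 = 2.3360721967
2.3360721967 ÷ 3 = 0.7786907322
Correction |R − A(h/2)| = 6.309e-04; gap |A(h/2) − A(h)| = 1.893e-03.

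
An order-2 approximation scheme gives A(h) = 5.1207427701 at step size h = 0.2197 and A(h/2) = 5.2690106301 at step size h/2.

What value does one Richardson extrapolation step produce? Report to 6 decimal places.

Order 2 gives 2^r = 4 and 2^r − 1 = 3.
4·5.2690106301 − 5.1207427701 = 15.9552997503
R = 15.9552997503/3 = 5.3184332501
Shift from A(h/2): +0.0494226200.

5.318433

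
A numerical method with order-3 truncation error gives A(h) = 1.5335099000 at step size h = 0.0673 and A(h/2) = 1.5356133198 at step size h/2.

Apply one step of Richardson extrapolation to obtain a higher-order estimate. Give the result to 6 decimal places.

1.535914

With r = 3 the leading error scales as h^3, so the weight is 2^3 = 8.
Weighted: 12.2849065584 − 1.5335099000 = 10.7513966584
R = 10.7513966584/7 = 1.5359138083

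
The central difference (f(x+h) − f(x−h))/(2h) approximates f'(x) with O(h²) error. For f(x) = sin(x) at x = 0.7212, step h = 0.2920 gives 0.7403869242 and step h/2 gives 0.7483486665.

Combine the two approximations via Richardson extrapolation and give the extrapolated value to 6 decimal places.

Leading term ∝ h^2; use weight 4 = 2^2.
Top: 4(0.7483486665) − (0.7403869242) = 2.2530077418
Divide by 2^2 − 1 = 3.
R = 2.2530077418/3 = 0.7510025806

0.751003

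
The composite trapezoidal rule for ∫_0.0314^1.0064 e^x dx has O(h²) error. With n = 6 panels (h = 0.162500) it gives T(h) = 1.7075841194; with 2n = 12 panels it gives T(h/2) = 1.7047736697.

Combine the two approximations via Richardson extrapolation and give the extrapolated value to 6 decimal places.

With r = 2 the leading error scales as h^2, so the weight is 2^2 = 4.
4 × 1.7047736697 − 1.7075841194 = 5.1115105594
Divide by 2^2 − 1 = 3.
Extrapolated: 5.1115105594 / 3 = 1.7038368531
Gap between inputs: 2.810e-03; correction applied: −0.0009368166.

1.703837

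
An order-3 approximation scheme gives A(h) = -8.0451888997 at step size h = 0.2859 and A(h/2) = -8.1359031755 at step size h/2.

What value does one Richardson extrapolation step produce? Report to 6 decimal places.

Method order is 3; weight 2^3 = 8.
Difference of the inputs: -8.1359031755 − (-8.0451888997) = -0.0907142758
Correction (A(h/2) − A(h))/(8 − 1) = (-0.0907142758)/7 = -0.0129591823
R = A(h/2) + (A(h/2) − A(h))/7 = -8.1359031755 − 0.0129591823 = -8.1488623578

-8.148862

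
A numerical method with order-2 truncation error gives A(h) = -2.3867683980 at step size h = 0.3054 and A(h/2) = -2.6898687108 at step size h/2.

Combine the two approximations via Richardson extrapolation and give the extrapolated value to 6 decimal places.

Leading term ∝ h^2; use weight 4 = 2^2.
4·(-2.6898687108) = -10.7594748432; subtract (-2.3867683980) → -8.3727064452
Divide by 2^2 − 1 = 3.
(-8.3727064452) ÷ 3 = -2.7909021484
Gap between inputs: 3.031e-01; correction applied: −0.1010334376.

-2.790902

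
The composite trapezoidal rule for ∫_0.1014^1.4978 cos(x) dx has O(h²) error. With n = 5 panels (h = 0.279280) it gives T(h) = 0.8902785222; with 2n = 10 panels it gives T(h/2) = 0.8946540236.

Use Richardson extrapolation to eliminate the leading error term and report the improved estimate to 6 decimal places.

0.896113

The method has order 2: 2^2 = 4.
2^2×A(h/2) = 3.5786160944; minus A(h) gives 2.6883375722.
(4×0.8946540236 − 0.8902785222)/(4 − 1) = 0.8961125241
Gap between inputs: 4.376e-03; correction applied: +0.0014585005.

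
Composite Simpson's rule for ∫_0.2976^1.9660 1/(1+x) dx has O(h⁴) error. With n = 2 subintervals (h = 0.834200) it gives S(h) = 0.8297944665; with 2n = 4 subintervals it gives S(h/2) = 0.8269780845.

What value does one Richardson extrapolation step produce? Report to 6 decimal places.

With r = 4 the leading error scales as h^4, so the weight is 2^4 = 16.
Weighted: 13.2316493520 − 0.8297944665 = 12.4018548855
R = 12.4018548855/15 = 0.8267903257
Gap between inputs: 2.816e-03; correction applied: −0.0001877588.

0.826790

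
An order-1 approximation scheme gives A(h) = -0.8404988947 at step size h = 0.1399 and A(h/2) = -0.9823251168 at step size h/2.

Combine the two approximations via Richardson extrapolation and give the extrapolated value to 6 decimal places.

-1.124151

Error is O(h^1); halving h shrinks it by 2^1 = 2.
Weighted: (-1.9646502336) − (-0.8404988947) = -1.1241513389
Denominator 2 − 1 = 1.
R = (-1.1241513389)/1 = -1.1241513389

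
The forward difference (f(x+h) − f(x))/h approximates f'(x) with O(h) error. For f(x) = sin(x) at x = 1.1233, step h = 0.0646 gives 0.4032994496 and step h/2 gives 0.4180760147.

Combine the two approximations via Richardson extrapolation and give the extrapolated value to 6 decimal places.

Error is O(h^1); halving h shrinks it by 2^1 = 2.
2^1·A(h/2) = 0.8361520294; minus A(h) gives 0.4328525798.
R = 0.4328525798/1 = 0.4328525798

0.432853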